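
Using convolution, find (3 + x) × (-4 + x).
Ascending coefficients: a = [3, 1], b = [-4, 1]. c[0] = 3×-4 = -12; c[1] = 3×1 + 1×-4 = -1; c[2] = 1×1 = 1. Result coefficients: [-12, -1, 1] → -12 - x + x^2

-12 - x + x^2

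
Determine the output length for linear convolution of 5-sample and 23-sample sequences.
Linear/full convolution length: m + n - 1 = 5 + 23 - 1 = 27

27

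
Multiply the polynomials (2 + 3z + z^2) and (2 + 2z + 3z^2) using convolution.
Ascending coefficients: a = [2, 3, 1], b = [2, 2, 3]. c[0] = 2×2 = 4; c[1] = 2×2 + 3×2 = 10; c[2] = 2×3 + 3×2 + 1×2 = 14; c[3] = 3×3 + 1×2 = 11; c[4] = 1×3 = 3. Result coefficients: [4, 10, 14, 11, 3] → 4 + 10z + 14z^2 + 11z^3 + 3z^4

4 + 10z + 14z^2 + 11z^3 + 3z^4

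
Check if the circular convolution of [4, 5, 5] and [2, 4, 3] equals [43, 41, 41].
Recompute circular convolution of [4, 5, 5] and [2, 4, 3]: y[0] = 4×2 + 5×3 + 5×4 = 43; y[1] = 4×4 + 5×2 + 5×3 = 41; y[2] = 4×3 + 5×4 + 5×2 = 42 → [43, 41, 42]. Compare to given [43, 41, 41]: they differ at index 2: given 41, correct 42, so answer: No

No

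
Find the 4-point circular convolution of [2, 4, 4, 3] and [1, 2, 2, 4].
Use y[k] = Σ_j u[j]·v[(k-j) mod 4]. y[0] = 2×1 + 4×4 + 4×2 + 3×2 = 32; y[1] = 2×2 + 4×1 + 4×4 + 3×2 = 30; y[2] = 2×2 + 4×2 + 4×1 + 3×4 = 28; y[3] = 2×4 + 4×2 + 4×2 + 3×1 = 27. Result: [32, 30, 28, 27]

[32, 30, 28, 27]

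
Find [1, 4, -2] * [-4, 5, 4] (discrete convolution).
y[0] = 1×-4 = -4; y[1] = 1×5 + 4×-4 = -11; y[2] = 1×4 + 4×5 + -2×-4 = 32; y[3] = 4×4 + -2×5 = 6; y[4] = -2×4 = -8

[-4, -11, 32, 6, -8]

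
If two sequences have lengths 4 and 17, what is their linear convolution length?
Linear/full convolution length: m + n - 1 = 4 + 17 - 1 = 20

20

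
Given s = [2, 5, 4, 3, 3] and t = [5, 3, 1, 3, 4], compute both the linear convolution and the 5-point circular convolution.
Linear: y_lin[0] = 2×5 = 10; y_lin[1] = 2×3 + 5×5 = 31; y_lin[2] = 2×1 + 5×3 + 4×5 = 37; y_lin[3] = 2×3 + 5×1 + 4×3 + 3×5 = 38; y_lin[4] = 2×4 + 5×3 + 4×1 + 3×3 + 3×5 = 51; y_lin[5] = 5×4 + 4×3 + 3×1 + 3×3 = 44; y_lin[6] = 4×4 + 3×3 + 3×1 = 28; y_lin[7] = 3×4 + 3×3 = 21; y_lin[8] = 3×4 = 12 → [10, 31, 37, 38, 51, 44, 28, 21, 12]. Circular (length 5): y[0] = 2×5 + 5×4 + 4×3 + 3×1 + 3×3 = 54; y[1] = 2×3 + 5×5 + 4×4 + 3×3 + 3×1 = 59; y[2] = 2×1 + 5×3 + 4×5 + 3×4 + 3×3 = 58; y[3] = 2×3 + 5×1 + 4×3 + 3×5 + 3×4 = 50; y[4] = 2×4 + 5×3 + 4×1 + 3×3 + 3×5 = 51 → [54, 59, 58, 50, 51]

Linear: [10, 31, 37, 38, 51, 44, 28, 21, 12], Circular: [54, 59, 58, 50, 51]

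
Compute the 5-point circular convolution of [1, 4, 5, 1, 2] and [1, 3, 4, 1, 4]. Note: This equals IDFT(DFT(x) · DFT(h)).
Either evaluate y[k] = Σ_j x[j]·h[(k-j) mod 5] directly, or use IDFT(DFT(x) · DFT(h)). y[0] = 1×1 + 4×4 + 5×1 + 1×4 + 2×3 = 32; y[1] = 1×3 + 4×1 + 5×4 + 1×1 + 2×4 = 36; y[2] = 1×4 + 4×3 + 5×1 + 1×4 + 2×1 = 27; y[3] = 1×1 + 4×4 + 5×3 + 1×1 + 2×4 = 41; y[4] = 1×4 + 4×1 + 5×4 + 1×3 + 2×1 = 33. Result: [32, 36, 27, 41, 33]

[32, 36, 27, 41, 33]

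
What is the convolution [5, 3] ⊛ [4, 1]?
y[0] = 5×4 = 20; y[1] = 5×1 + 3×4 = 17; y[2] = 3×1 = 3

[20, 17, 3]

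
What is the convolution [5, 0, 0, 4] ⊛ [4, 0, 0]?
y[0] = 5×4 = 20; y[1] = 5×0 + 0×4 = 0; y[2] = 5×0 + 0×0 + 0×4 = 0; y[3] = 0×0 + 0×0 + 4×4 = 16; y[4] = 0×0 + 4×0 = 0; y[5] = 4×0 = 0

[20, 0, 0, 16, 0, 0]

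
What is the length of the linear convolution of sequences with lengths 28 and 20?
Linear/full convolution length: m + n - 1 = 28 + 20 - 1 = 47

47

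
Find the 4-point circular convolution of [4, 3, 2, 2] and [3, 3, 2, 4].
Use y[k] = Σ_j u[j]·v[(k-j) mod 4]. y[0] = 4×3 + 3×4 + 2×2 + 2×3 = 34; y[1] = 4×3 + 3×3 + 2×4 + 2×2 = 33; y[2] = 4×2 + 3×3 + 2×3 + 2×4 = 31; y[3] = 4×4 + 3×2 + 2×3 + 2×3 = 34. Result: [34, 33, 31, 34]

[34, 33, 31, 34]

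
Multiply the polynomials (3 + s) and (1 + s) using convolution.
Ascending coefficients: a = [3, 1], b = [1, 1]. c[0] = 3×1 = 3; c[1] = 3×1 + 1×1 = 4; c[2] = 1×1 = 1. Result coefficients: [3, 4, 1] → 3 + 4s + s^2

3 + 4s + s^2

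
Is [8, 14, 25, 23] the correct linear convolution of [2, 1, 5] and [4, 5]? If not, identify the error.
Recompute linear convolution of [2, 1, 5] and [4, 5]: y[0] = 2×4 = 8; y[1] = 2×5 + 1×4 = 14; y[2] = 1×5 + 5×4 = 25; y[3] = 5×5 = 25 → [8, 14, 25, 25]. Compare to given [8, 14, 25, 23]: they differ at index 3: given 23, correct 25, so answer: No

No. Error at index 3: given 23, correct 25.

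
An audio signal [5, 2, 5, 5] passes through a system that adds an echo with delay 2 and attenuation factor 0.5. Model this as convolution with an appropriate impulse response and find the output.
Direct-path + delayed-attenuated-path model → impulse response h = [1, 0, 0.5] (1 at lag 0, 0.5 at lag 2). Output y[n] = x[n] + 0.5·x[n - 2] (with x[n] = 0 outside 0..3): y[0] = 5 + 0.5×0 = 5; y[1] = 2 + 0.5×0 = 2; y[2] = 5 + 0.5×5 = 7.5; y[3] = 5 + 0.5×2 = 6.0; y[4] = 0 + 0.5×5 = 2.5; y[5] = 0 + 0.5×5 = 2.5. So y = [5, 2, 7.5, 6.0, 2.5, 2.5]

[5, 2, 7.5, 6.0, 2.5, 2.5]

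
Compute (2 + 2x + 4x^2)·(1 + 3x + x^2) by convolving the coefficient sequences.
Ascending coefficients: a = [2, 2, 4], b = [1, 3, 1]. c[0] = 2×1 = 2; c[1] = 2×3 + 2×1 = 8; c[2] = 2×1 + 2×3 + 4×1 = 12; c[3] = 2×1 + 4×3 = 14; c[4] = 4×1 = 4. Result coefficients: [2, 8, 12, 14, 4] → 2 + 8x + 12x^2 + 14x^3 + 4x^4

2 + 8x + 12x^2 + 14x^3 + 4x^4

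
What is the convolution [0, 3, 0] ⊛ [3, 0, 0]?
y[0] = 0×3 = 0; y[1] = 0×0 + 3×3 = 9; y[2] = 0×0 + 3×0 + 0×3 = 0; y[3] = 3×0 + 0×0 = 0; y[4] = 0×0 = 0

[0, 9, 0, 0, 0]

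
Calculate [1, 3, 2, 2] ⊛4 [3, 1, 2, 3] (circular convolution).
Use y[k] = Σ_j a[j]·b[(k-j) mod 4]. y[0] = 1×3 + 3×3 + 2×2 + 2×1 = 18; y[1] = 1×1 + 3×3 + 2×3 + 2×2 = 20; y[2] = 1×2 + 3×1 + 2×3 + 2×3 = 17; y[3] = 1×3 + 3×2 + 2×1 + 2×3 = 17. Result: [18, 20, 17, 17]

[18, 20, 17, 17]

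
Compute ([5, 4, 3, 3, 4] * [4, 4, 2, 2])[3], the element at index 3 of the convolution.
Use y[k] = Σ_i a[i]·b[k-i] at k=3. y[3] = 5×2 + 4×2 + 3×4 + 3×4 = 42

42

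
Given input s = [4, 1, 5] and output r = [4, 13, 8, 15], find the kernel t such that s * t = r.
Output length 4 = len(s) + len(t) - 1 ⇒ len(t) = 2. Solve t forward using t[k] = (r[k] - Σ_{i≥1} s[i]·t[k-i]) / s[0]: t[0] = r[0] / s[0] = 4 / 4 = 1; t[1] = (r[1] - 1×1) / s[0] = (13 - 1×1) / 4 = 3. So t = [1, 3]. Forward-check [4, 1, 5] * [1, 3]: r[0] = 4×1 = 4; r[1] = 4×3 + 1×1 = 13; r[2] = 1×3 + 5×1 = 8; r[3] = 5×3 = 15 → [4, 13, 8, 15] ✓

[1, 3]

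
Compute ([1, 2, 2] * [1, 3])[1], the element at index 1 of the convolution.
Use y[k] = Σ_i a[i]·b[k-i] at k=1. y[1] = 1×3 + 2×1 = 5

5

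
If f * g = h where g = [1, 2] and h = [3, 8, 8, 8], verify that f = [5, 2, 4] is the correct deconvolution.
Forward-compute [5, 2, 4] * [1, 2]: h[0] = 5×1 = 5; h[1] = 5×2 + 2×1 = 12; h[2] = 2×2 + 4×1 = 8; h[3] = 4×2 = 8 → [5, 12, 8, 8]. Does not match given h = [3, 8, 8, 8].

Not verified. [5, 2, 4] * [1, 2] = [5, 12, 8, 8], which differs from [3, 8, 8, 8] at index 0.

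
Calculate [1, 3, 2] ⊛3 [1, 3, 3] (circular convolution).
Use y[k] = Σ_j s[j]·t[(k-j) mod 3]. y[0] = 1×1 + 3×3 + 2×3 = 16; y[1] = 1×3 + 3×1 + 2×3 = 12; y[2] = 1×3 + 3×3 + 2×1 = 14. Result: [16, 12, 14]

[16, 12, 14]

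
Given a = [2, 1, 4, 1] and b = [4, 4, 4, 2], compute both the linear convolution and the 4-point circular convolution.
Linear: y_lin[0] = 2×4 = 8; y_lin[1] = 2×4 + 1×4 = 12; y_lin[2] = 2×4 + 1×4 + 4×4 = 28; y_lin[3] = 2×2 + 1×4 + 4×4 + 1×4 = 28; y_lin[4] = 1×2 + 4×4 + 1×4 = 22; y_lin[5] = 4×2 + 1×4 = 12; y_lin[6] = 1×2 = 2 → [8, 12, 28, 28, 22, 12, 2]. Circular (length 4): y[0] = 2×4 + 1×2 + 4×4 + 1×4 = 30; y[1] = 2×4 + 1×4 + 4×2 + 1×4 = 24; y[2] = 2×4 + 1×4 + 4×4 + 1×2 = 30; y[3] = 2×2 + 1×4 + 4×4 + 1×4 = 28 → [30, 24, 30, 28]

Linear: [8, 12, 28, 28, 22, 12, 2], Circular: [30, 24, 30, 28]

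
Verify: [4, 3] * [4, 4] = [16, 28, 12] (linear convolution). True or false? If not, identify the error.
Recompute linear convolution of [4, 3] and [4, 4]: y[0] = 4×4 = 16; y[1] = 4×4 + 3×4 = 28; y[2] = 3×4 = 12 → [16, 28, 12]. Given [16, 28, 12] matches, so answer: Yes

Yes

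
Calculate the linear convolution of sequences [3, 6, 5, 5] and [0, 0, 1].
y[0] = 3×0 = 0; y[1] = 3×0 + 6×0 = 0; y[2] = 3×1 + 6×0 + 5×0 = 3; y[3] = 6×1 + 5×0 + 5×0 = 6; y[4] = 5×1 + 5×0 = 5; y[5] = 5×1 = 5

[0, 0, 3, 6, 5, 5]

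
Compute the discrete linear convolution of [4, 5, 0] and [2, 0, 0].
y[0] = 4×2 = 8; y[1] = 4×0 + 5×2 = 10; y[2] = 4×0 + 5×0 + 0×2 = 0; y[3] = 5×0 + 0×0 = 0; y[4] = 0×0 = 0

[8, 10, 0, 0, 0]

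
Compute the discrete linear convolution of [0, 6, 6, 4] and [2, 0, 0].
y[0] = 0×2 = 0; y[1] = 0×0 + 6×2 = 12; y[2] = 0×0 + 6×0 + 6×2 = 12; y[3] = 6×0 + 6×0 + 4×2 = 8; y[4] = 6×0 + 4×0 = 0; y[5] = 4×0 = 0

[0, 12, 12, 8, 0, 0]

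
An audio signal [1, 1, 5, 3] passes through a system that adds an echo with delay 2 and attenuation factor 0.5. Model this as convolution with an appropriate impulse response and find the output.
Direct-path + delayed-attenuated-path model → impulse response h = [1, 0, 0.5] (1 at lag 0, 0.5 at lag 2). Output y[n] = x[n] + 0.5·x[n - 2] (with x[n] = 0 outside 0..3): y[0] = 1 + 0.5×0 = 1; y[1] = 1 + 0.5×0 = 1; y[2] = 5 + 0.5×1 = 5.5; y[3] = 3 + 0.5×1 = 3.5; y[4] = 0 + 0.5×5 = 2.5; y[5] = 0 + 0.5×3 = 1.5. So y = [1, 1, 5.5, 3.5, 2.5, 1.5]

[1, 1, 5.5, 3.5, 2.5, 1.5]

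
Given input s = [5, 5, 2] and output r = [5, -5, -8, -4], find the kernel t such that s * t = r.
Output length 4 = len(s) + len(t) - 1 ⇒ len(t) = 2. Solve t forward using t[k] = (r[k] - Σ_{i≥1} s[i]·t[k-i]) / s[0]: t[0] = r[0] / s[0] = 5 / 5 = 1; t[1] = (r[1] - 5×1) / s[0] = (-5 - 5×1) / 5 = -2. So t = [1, -2]. Forward-check [5, 5, 2] * [1, -2]: r[0] = 5×1 = 5; r[1] = 5×-2 + 5×1 = -5; r[2] = 5×-2 + 2×1 = -8; r[3] = 2×-2 = -4 → [5, -5, -8, -4] ✓

[1, -2]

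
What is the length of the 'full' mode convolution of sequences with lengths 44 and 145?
Linear/full convolution length: m + n - 1 = 44 + 145 - 1 = 188

188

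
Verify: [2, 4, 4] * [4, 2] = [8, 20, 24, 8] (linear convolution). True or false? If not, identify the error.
Recompute linear convolution of [2, 4, 4] and [4, 2]: y[0] = 2×4 = 8; y[1] = 2×2 + 4×4 = 20; y[2] = 4×2 + 4×4 = 24; y[3] = 4×2 = 8 → [8, 20, 24, 8]. Given [8, 20, 24, 8] matches, so answer: Yes

Yes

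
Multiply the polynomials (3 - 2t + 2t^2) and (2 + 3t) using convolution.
Ascending coefficients: a = [3, -2, 2], b = [2, 3]. c[0] = 3×2 = 6; c[1] = 3×3 + -2×2 = 5; c[2] = -2×3 + 2×2 = -2; c[3] = 2×3 = 6. Result coefficients: [6, 5, -2, 6] → 6 + 5t - 2t^2 + 6t^3

6 + 5t - 2t^2 + 6t^3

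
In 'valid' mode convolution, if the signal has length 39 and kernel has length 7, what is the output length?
'Valid' mode counts only positions where the kernel fully overlaps the signal: m - n + 1 = 39 - 7 + 1 = 33

33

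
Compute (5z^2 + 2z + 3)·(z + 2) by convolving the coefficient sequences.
Ascending coefficients: a = [3, 2, 5], b = [2, 1]. c[0] = 3×2 = 6; c[1] = 3×1 + 2×2 = 7; c[2] = 2×1 + 5×2 = 12; c[3] = 5×1 = 5. Result coefficients: [6, 7, 12, 5] → 5z^3 + 12z^2 + 7z + 6

5z^3 + 12z^2 + 7z + 6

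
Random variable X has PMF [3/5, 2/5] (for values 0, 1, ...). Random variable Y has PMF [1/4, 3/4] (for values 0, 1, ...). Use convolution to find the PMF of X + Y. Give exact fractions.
P(X+Y=k) = Σ_i P(X=i)·P(Y=k-i) — a convolution of [3/5, 2/5] and [1/4, 3/4]. P(X+Y=0) = (3/5)×(1/4) = 3/20; P(X+Y=1) = (3/5)×(3/4) + (2/5)×(1/4) = 9/20 + 1/10 = 11/20; P(X+Y=2) = (2/5)×(3/4) = 3/10. PMF: [3/20, 11/20, 3/10] (sums to 1 ✓)

[3/20, 11/20, 3/10]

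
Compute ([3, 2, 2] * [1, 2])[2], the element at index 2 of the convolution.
Use y[k] = Σ_i a[i]·b[k-i] at k=2. y[2] = 2×2 + 2×1 = 6

6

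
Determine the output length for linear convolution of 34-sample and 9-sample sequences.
Linear/full convolution length: m + n - 1 = 34 + 9 - 1 = 42

42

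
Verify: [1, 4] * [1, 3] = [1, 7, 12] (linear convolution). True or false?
Recompute linear convolution of [1, 4] and [1, 3]: y[0] = 1×1 = 1; y[1] = 1×3 + 4×1 = 7; y[2] = 4×3 = 12 → [1, 7, 12]. Given [1, 7, 12] matches, so answer: Yes

Yes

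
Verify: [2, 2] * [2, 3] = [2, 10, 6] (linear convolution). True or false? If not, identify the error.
Recompute linear convolution of [2, 2] and [2, 3]: y[0] = 2×2 = 4; y[1] = 2×3 + 2×2 = 10; y[2] = 2×3 = 6 → [4, 10, 6]. Compare to given [2, 10, 6]: they differ at index 0: given 2, correct 4, so answer: No

No. Error at index 0: given 2, correct 4.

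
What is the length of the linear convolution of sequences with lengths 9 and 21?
Linear/full convolution length: m + n - 1 = 9 + 21 - 1 = 29

29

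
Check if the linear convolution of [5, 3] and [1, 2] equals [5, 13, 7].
Recompute linear convolution of [5, 3] and [1, 2]: y[0] = 5×1 = 5; y[1] = 5×2 + 3×1 = 13; y[2] = 3×2 = 6 → [5, 13, 6]. Compare to given [5, 13, 7]: they differ at index 2: given 7, correct 6, so answer: No

No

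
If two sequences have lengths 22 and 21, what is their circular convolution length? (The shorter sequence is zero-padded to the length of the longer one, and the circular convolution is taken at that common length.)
Circular convolution (zero-padding the shorter input) has length max(m, n) = max(22, 21) = 22

22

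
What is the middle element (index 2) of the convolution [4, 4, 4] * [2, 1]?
Use y[k] = Σ_i a[i]·b[k-i] at k=2. y[2] = 4×1 + 4×2 = 12

12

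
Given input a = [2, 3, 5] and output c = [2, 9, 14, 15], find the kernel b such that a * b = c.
Output length 4 = len(a) + len(b) - 1 ⇒ len(b) = 2. Solve b forward using b[k] = (c[k] - Σ_{i≥1} a[i]·b[k-i]) / a[0]: b[0] = c[0] / a[0] = 2 / 2 = 1; b[1] = (c[1] - 3×1) / a[0] = (9 - 3×1) / 2 = 3. So b = [1, 3]. Forward-check [2, 3, 5] * [1, 3]: c[0] = 2×1 = 2; c[1] = 2×3 + 3×1 = 9; c[2] = 3×3 + 5×1 = 14; c[3] = 5×3 = 15 → [2, 9, 14, 15] ✓

[1, 3]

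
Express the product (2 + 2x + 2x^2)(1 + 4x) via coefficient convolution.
Ascending coefficients: a = [2, 2, 2], b = [1, 4]. c[0] = 2×1 = 2; c[1] = 2×4 + 2×1 = 10; c[2] = 2×4 + 2×1 = 10; c[3] = 2×4 = 8. Result coefficients: [2, 10, 10, 8] → 2 + 10x + 10x^2 + 8x^3

2 + 10x + 10x^2 + 8x^3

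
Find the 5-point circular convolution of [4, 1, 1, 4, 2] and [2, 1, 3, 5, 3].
Use y[k] = Σ_j x[j]·h[(k-j) mod 5]. y[0] = 4×2 + 1×3 + 1×5 + 4×3 + 2×1 = 30; y[1] = 4×1 + 1×2 + 1×3 + 4×5 + 2×3 = 35; y[2] = 4×3 + 1×1 + 1×2 + 4×3 + 2×5 = 37; y[3] = 4×5 + 1×3 + 1×1 + 4×2 + 2×3 = 38; y[4] = 4×3 + 1×5 + 1×3 + 4×1 + 2×2 = 28. Result: [30, 35, 37, 38, 28]

[30, 35, 37, 38, 28]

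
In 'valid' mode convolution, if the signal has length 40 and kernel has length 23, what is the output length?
'Valid' mode counts only positions where the kernel fully overlaps the signal: m - n + 1 = 40 - 23 + 1 = 18

18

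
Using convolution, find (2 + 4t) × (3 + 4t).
Ascending coefficients: a = [2, 4], b = [3, 4]. c[0] = 2×3 = 6; c[1] = 2×4 + 4×3 = 20; c[2] = 4×4 = 16. Result coefficients: [6, 20, 16] → 6 + 20t + 16t^2

6 + 20t + 16t^2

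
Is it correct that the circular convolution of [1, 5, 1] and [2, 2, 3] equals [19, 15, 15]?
Recompute circular convolution of [1, 5, 1] and [2, 2, 3]: y[0] = 1×2 + 5×3 + 1×2 = 19; y[1] = 1×2 + 5×2 + 1×3 = 15; y[2] = 1×3 + 5×2 + 1×2 = 15 → [19, 15, 15]. Given [19, 15, 15] matches, so answer: Yes

Yes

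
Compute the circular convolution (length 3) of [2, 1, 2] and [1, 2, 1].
Use y[k] = Σ_j a[j]·b[(k-j) mod 3]. y[0] = 2×1 + 1×1 + 2×2 = 7; y[1] = 2×2 + 1×1 + 2×1 = 7; y[2] = 2×1 + 1×2 + 2×1 = 6. Result: [7, 7, 6]

[7, 7, 6]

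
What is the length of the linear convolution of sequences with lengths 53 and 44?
Linear/full convolution length: m + n - 1 = 53 + 44 - 1 = 96

96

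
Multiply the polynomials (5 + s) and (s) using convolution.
Ascending coefficients: a = [5, 1], b = [0, 1]. c[0] = 5×0 = 0; c[1] = 5×1 + 1×0 = 5; c[2] = 1×1 = 1. Result coefficients: [0, 5, 1] → 5s + s^2

5s + s^2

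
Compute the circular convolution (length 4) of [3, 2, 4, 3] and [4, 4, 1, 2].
Use y[k] = Σ_j u[j]·v[(k-j) mod 4]. y[0] = 3×4 + 2×2 + 4×1 + 3×4 = 32; y[1] = 3×4 + 2×4 + 4×2 + 3×1 = 31; y[2] = 3×1 + 2×4 + 4×4 + 3×2 = 33; y[3] = 3×2 + 2×1 + 4×4 + 3×4 = 36. Result: [32, 31, 33, 36]

[32, 31, 33, 36]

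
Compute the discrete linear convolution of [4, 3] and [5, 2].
y[0] = 4×5 = 20; y[1] = 4×2 + 3×5 = 23; y[2] = 3×2 = 6

[20, 23, 6]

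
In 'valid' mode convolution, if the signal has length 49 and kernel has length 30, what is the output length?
'Valid' mode counts only positions where the kernel fully overlaps the signal: m - n + 1 = 49 - 30 + 1 = 20

20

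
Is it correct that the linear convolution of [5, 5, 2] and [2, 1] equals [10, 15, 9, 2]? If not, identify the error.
Recompute linear convolution of [5, 5, 2] and [2, 1]: y[0] = 5×2 = 10; y[1] = 5×1 + 5×2 = 15; y[2] = 5×1 + 2×2 = 9; y[3] = 2×1 = 2 → [10, 15, 9, 2]. Given [10, 15, 9, 2] matches, so answer: Yes

Yes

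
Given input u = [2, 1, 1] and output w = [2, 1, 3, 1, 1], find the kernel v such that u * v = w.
Output length 5 = len(u) + len(v) - 1 ⇒ len(v) = 3. Solve v forward using v[k] = (w[k] - Σ_{i≥1} u[i]·v[k-i]) / u[0]: v[0] = w[0] / u[0] = 2 / 2 = 1; v[1] = (w[1] - 1×1) / u[0] = (1 - 1×1) / 2 = 0; v[2] = (w[2] - 1×0 - 1×1) / u[0] = (3 - 1×0 - 1×1) / 2 = 1. So v = [1, 0, 1]. Forward-check [2, 1, 1] * [1, 0, 1]: w[0] = 2×1 = 2; w[1] = 2×0 + 1×1 = 1; w[2] = 2×1 + 1×0 + 1×1 = 3; w[3] = 1×1 + 1×0 = 1; w[4] = 1×1 = 1 → [2, 1, 3, 1, 1] ✓

[1, 0, 1]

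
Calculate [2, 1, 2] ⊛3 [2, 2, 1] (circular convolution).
Use y[k] = Σ_j x[j]·h[(k-j) mod 3]. y[0] = 2×2 + 1×1 + 2×2 = 9; y[1] = 2×2 + 1×2 + 2×1 = 8; y[2] = 2×1 + 1×2 + 2×2 = 8. Result: [9, 8, 8]

[9, 8, 8]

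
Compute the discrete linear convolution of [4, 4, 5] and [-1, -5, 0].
y[0] = 4×-1 = -4; y[1] = 4×-5 + 4×-1 = -24; y[2] = 4×0 + 4×-5 + 5×-1 = -25; y[3] = 4×0 + 5×-5 = -25; y[4] = 5×0 = 0

[-4, -24, -25, -25, 0]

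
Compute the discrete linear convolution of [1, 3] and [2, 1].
y[0] = 1×2 = 2; y[1] = 1×1 + 3×2 = 7; y[2] = 3×1 = 3

[2, 7, 3]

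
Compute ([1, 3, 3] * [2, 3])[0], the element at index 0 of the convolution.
Use y[k] = Σ_i a[i]·b[k-i] at k=0. y[0] = 1×2 = 2

2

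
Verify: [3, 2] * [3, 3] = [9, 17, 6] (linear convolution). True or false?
Recompute linear convolution of [3, 2] and [3, 3]: y[0] = 3×3 = 9; y[1] = 3×3 + 2×3 = 15; y[2] = 2×3 = 6 → [9, 15, 6]. Compare to given [9, 17, 6]: they differ at index 1: given 17, correct 15, so answer: No

No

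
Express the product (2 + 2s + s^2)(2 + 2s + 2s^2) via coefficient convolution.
Ascending coefficients: a = [2, 2, 1], b = [2, 2, 2]. c[0] = 2×2 = 4; c[1] = 2×2 + 2×2 = 8; c[2] = 2×2 + 2×2 + 1×2 = 10; c[3] = 2×2 + 1×2 = 6; c[4] = 1×2 = 2. Result coefficients: [4, 8, 10, 6, 2] → 4 + 8s + 10s^2 + 6s^3 + 2s^4

4 + 8s + 10s^2 + 6s^3 + 2s^4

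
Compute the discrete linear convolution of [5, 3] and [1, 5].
y[0] = 5×1 = 5; y[1] = 5×5 + 3×1 = 28; y[2] = 3×5 = 15

[5, 28, 15]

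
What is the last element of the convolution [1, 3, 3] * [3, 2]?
Use y[k] = Σ_i a[i]·b[k-i] at k=3. y[3] = 3×2 = 6

6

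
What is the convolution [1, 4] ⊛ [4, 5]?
y[0] = 1×4 = 4; y[1] = 1×5 + 4×4 = 21; y[2] = 4×5 = 20

[4, 21, 20]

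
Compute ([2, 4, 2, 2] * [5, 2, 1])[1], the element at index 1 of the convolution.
Use y[k] = Σ_i a[i]·b[k-i] at k=1. y[1] = 2×2 + 4×5 = 24

24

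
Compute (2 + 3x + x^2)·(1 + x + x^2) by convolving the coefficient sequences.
Ascending coefficients: a = [2, 3, 1], b = [1, 1, 1]. c[0] = 2×1 = 2; c[1] = 2×1 + 3×1 = 5; c[2] = 2×1 + 3×1 + 1×1 = 6; c[3] = 3×1 + 1×1 = 4; c[4] = 1×1 = 1. Result coefficients: [2, 5, 6, 4, 1] → 2 + 5x + 6x^2 + 4x^3 + x^4

2 + 5x + 6x^2 + 4x^3 + x^4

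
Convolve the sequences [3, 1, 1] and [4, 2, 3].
y[0] = 3×4 = 12; y[1] = 3×2 + 1×4 = 10; y[2] = 3×3 + 1×2 + 1×4 = 15; y[3] = 1×3 + 1×2 = 5; y[4] = 1×3 = 3

[12, 10, 15, 5, 3]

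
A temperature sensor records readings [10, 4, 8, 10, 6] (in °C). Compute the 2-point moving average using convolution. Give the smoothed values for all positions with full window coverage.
2-point moving average kernel = [1, 1]. Apply in 'valid' mode (full window coverage): avg[0] = (10 + 4) / 2 = 7.0; avg[1] = (4 + 8) / 2 = 6.0; avg[2] = (8 + 10) / 2 = 9.0; avg[3] = (10 + 6) / 2 = 8.0. Smoothed values: [7.0, 6.0, 9.0, 8.0]

[7.0, 6.0, 9.0, 8.0]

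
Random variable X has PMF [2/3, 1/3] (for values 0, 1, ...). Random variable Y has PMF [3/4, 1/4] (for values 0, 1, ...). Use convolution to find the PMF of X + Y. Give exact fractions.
P(X+Y=k) = Σ_i P(X=i)·P(Y=k-i) — a convolution of [2/3, 1/3] and [3/4, 1/4]. P(X+Y=0) = (2/3)×(3/4) = 1/2; P(X+Y=1) = (2/3)×(1/4) + (1/3)×(3/4) = 1/6 + 1/4 = 5/12; P(X+Y=2) = (1/3)×(1/4) = 1/12. PMF: [1/2, 5/12, 1/12] (sums to 1 ✓)

[1/2, 5/12, 1/12]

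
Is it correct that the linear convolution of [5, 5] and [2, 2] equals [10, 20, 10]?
Recompute linear convolution of [5, 5] and [2, 2]: y[0] = 5×2 = 10; y[1] = 5×2 + 5×2 = 20; y[2] = 5×2 = 10 → [10, 20, 10]. Given [10, 20, 10] matches, so answer: Yes

Yes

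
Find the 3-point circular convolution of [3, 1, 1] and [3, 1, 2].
Use y[k] = Σ_j u[j]·v[(k-j) mod 3]. y[0] = 3×3 + 1×2 + 1×1 = 12; y[1] = 3×1 + 1×3 + 1×2 = 8; y[2] = 3×2 + 1×1 + 1×3 = 10. Result: [12, 8, 10]

[12, 8, 10]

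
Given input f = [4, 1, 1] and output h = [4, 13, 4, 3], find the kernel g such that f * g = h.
Output length 4 = len(f) + len(g) - 1 ⇒ len(g) = 2. Solve g forward using g[k] = (h[k] - Σ_{i≥1} f[i]·g[k-i]) / f[0]: g[0] = h[0] / f[0] = 4 / 4 = 1; g[1] = (h[1] - 1×1) / f[0] = (13 - 1×1) / 4 = 3. So g = [1, 3]. Forward-check [4, 1, 1] * [1, 3]: h[0] = 4×1 = 4; h[1] = 4×3 + 1×1 = 13; h[2] = 1×3 + 1×1 = 4; h[3] = 1×3 = 3 → [4, 13, 4, 3] ✓

[1, 3]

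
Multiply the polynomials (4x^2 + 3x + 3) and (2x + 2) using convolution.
Ascending coefficients: a = [3, 3, 4], b = [2, 2]. c[0] = 3×2 = 6; c[1] = 3×2 + 3×2 = 12; c[2] = 3×2 + 4×2 = 14; c[3] = 4×2 = 8. Result coefficients: [6, 12, 14, 8] → 8x^3 + 14x^2 + 12x + 6

8x^3 + 14x^2 + 12x + 6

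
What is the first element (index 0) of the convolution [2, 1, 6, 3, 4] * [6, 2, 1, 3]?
Use y[k] = Σ_i a[i]·b[k-i] at k=0. y[0] = 2×6 = 12

12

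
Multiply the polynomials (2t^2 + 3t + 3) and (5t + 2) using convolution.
Ascending coefficients: a = [3, 3, 2], b = [2, 5]. c[0] = 3×2 = 6; c[1] = 3×5 + 3×2 = 21; c[2] = 3×5 + 2×2 = 19; c[3] = 2×5 = 10. Result coefficients: [6, 21, 19, 10] → 10t^3 + 19t^2 + 21t + 6

10t^3 + 19t^2 + 21t + 6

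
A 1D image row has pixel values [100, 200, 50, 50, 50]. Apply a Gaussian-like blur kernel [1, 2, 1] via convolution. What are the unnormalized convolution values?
Convolve image row [100, 200, 50, 50, 50] with kernel [1, 2, 1]: y[0] = 100×1 = 100; y[1] = 100×2 + 200×1 = 400; y[2] = 100×1 + 200×2 + 50×1 = 550; y[3] = 200×1 + 50×2 + 50×1 = 350; y[4] = 50×1 + 50×2 + 50×1 = 200; y[5] = 50×1 + 50×2 = 150; y[6] = 50×1 = 50 → [100, 400, 550, 350, 200, 150, 50]. Normalization factor = sum(kernel) = 4.

[100, 400, 550, 350, 200, 150, 50]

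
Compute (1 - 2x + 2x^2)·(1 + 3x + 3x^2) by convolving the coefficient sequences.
Ascending coefficients: a = [1, -2, 2], b = [1, 3, 3]. c[0] = 1×1 = 1; c[1] = 1×3 + -2×1 = 1; c[2] = 1×3 + -2×3 + 2×1 = -1; c[3] = -2×3 + 2×3 = 0; c[4] = 2×3 = 6. Result coefficients: [1, 1, -1, 0, 6] → 1 + x - x^2 + 6x^4

1 + x - x^2 + 6x^4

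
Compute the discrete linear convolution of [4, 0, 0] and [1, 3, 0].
y[0] = 4×1 = 4; y[1] = 4×3 + 0×1 = 12; y[2] = 4×0 + 0×3 + 0×1 = 0; y[3] = 0×0 + 0×3 = 0; y[4] = 0×0 = 0

[4, 12, 0, 0, 0]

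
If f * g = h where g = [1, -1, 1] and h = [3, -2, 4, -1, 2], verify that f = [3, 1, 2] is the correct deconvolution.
Forward-compute [3, 1, 2] * [1, -1, 1]: h[0] = 3×1 = 3; h[1] = 3×-1 + 1×1 = -2; h[2] = 3×1 + 1×-1 + 2×1 = 4; h[3] = 1×1 + 2×-1 = -1; h[4] = 2×1 = 2 → [3, -2, 4, -1, 2]. Matches given h = [3, -2, 4, -1, 2], so verified.

Verified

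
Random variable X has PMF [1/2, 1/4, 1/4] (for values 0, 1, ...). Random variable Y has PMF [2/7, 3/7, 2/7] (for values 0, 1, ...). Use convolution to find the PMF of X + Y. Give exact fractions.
P(X+Y=k) = Σ_i P(X=i)·P(Y=k-i) — a convolution of [1/2, 1/4, 1/4] and [2/7, 3/7, 2/7]. P(X+Y=0) = (1/2)×(2/7) = 1/7; P(X+Y=1) = (1/2)×(3/7) + (1/4)×(2/7) = 3/14 + 1/14 = 2/7; P(X+Y=2) = (1/2)×(2/7) + (1/4)×(3/7) + (1/4)×(2/7) = 1/7 + 3/28 + 1/14 = 9/28; P(X+Y=3) = (1/4)×(2/7) + (1/4)×(3/7) = 1/14 + 3/28 = 5/28; P(X+Y=4) = (1/4)×(2/7) = 1/14. PMF: [1/7, 2/7, 9/28, 5/28, 1/14] (sums to 1 ✓)

[1/7, 2/7, 9/28, 5/28, 1/14]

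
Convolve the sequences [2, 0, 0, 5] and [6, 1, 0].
y[0] = 2×6 = 12; y[1] = 2×1 + 0×6 = 2; y[2] = 2×0 + 0×1 + 0×6 = 0; y[3] = 0×0 + 0×1 + 5×6 = 30; y[4] = 0×0 + 5×1 = 5; y[5] = 5×0 = 0

[12, 2, 0, 30, 5, 0]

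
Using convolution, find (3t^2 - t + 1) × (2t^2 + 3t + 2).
Ascending coefficients: a = [1, -1, 3], b = [2, 3, 2]. c[0] = 1×2 = 2; c[1] = 1×3 + -1×2 = 1; c[2] = 1×2 + -1×3 + 3×2 = 5; c[3] = -1×2 + 3×3 = 7; c[4] = 3×2 = 6. Result coefficients: [2, 1, 5, 7, 6] → 6t^4 + 7t^3 + 5t^2 + t + 2

6t^4 + 7t^3 + 5t^2 + t + 2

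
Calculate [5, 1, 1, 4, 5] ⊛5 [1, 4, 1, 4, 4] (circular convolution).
Use y[k] = Σ_j x[j]·h[(k-j) mod 5]. y[0] = 5×1 + 1×4 + 1×4 + 4×1 + 5×4 = 37; y[1] = 5×4 + 1×1 + 1×4 + 4×4 + 5×1 = 46; y[2] = 5×1 + 1×4 + 1×1 + 4×4 + 5×4 = 46; y[3] = 5×4 + 1×1 + 1×4 + 4×1 + 5×4 = 49; y[4] = 5×4 + 1×4 + 1×1 + 4×4 + 5×1 = 46. Result: [37, 46, 46, 49, 46]

[37, 46, 46, 49, 46]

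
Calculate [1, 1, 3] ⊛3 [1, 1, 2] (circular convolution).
Use y[k] = Σ_j f[j]·g[(k-j) mod 3]. y[0] = 1×1 + 1×2 + 3×1 = 6; y[1] = 1×1 + 1×1 + 3×2 = 8; y[2] = 1×2 + 1×1 + 3×1 = 6. Result: [6, 8, 6]

[6, 8, 6]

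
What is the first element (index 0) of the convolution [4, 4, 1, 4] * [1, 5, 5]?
Use y[k] = Σ_i a[i]·b[k-i] at k=0. y[0] = 4×1 = 4

4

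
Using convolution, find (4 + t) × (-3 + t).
Ascending coefficients: a = [4, 1], b = [-3, 1]. c[0] = 4×-3 = -12; c[1] = 4×1 + 1×-3 = 1; c[2] = 1×1 = 1. Result coefficients: [-12, 1, 1] → -12 + t + t^2

-12 + t + t^2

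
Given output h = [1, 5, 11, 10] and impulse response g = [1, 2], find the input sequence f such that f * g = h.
Deconvolve h=[1, 5, 11, 10] by g=[1, 2]. Since g[0]=1, solve forward: f[0] = h[0] / 1 = 1; f[1] = (h[1] - 1×2) / 1 = 3; f[2] = (h[2] - 3×2) / 1 = 5. So f = [1, 3, 5]. Check by forward convolution: h[0] = 1×1 = 1; h[1] = 1×2 + 3×1 = 5; h[2] = 3×2 + 5×1 = 11; h[3] = 5×2 = 10

[1, 3, 5]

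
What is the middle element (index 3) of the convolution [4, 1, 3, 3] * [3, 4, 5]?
Use y[k] = Σ_i a[i]·b[k-i] at k=3. y[3] = 1×5 + 3×4 + 3×3 = 26

26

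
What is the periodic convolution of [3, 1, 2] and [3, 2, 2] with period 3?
Use y[k] = Σ_j x[j]·h[(k-j) mod 3]. y[0] = 3×3 + 1×2 + 2×2 = 15; y[1] = 3×2 + 1×3 + 2×2 = 13; y[2] = 3×2 + 1×2 + 2×3 = 14. Result: [15, 13, 14]

[15, 13, 14]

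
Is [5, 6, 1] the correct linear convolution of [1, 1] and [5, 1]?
Recompute linear convolution of [1, 1] and [5, 1]: y[0] = 1×5 = 5; y[1] = 1×1 + 1×5 = 6; y[2] = 1×1 = 1 → [5, 6, 1]. Given [5, 6, 1] matches, so answer: Yes

Yes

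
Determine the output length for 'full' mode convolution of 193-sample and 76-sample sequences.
Linear/full convolution length: m + n - 1 = 193 + 76 - 1 = 268

268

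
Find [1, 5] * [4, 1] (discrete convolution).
y[0] = 1×4 = 4; y[1] = 1×1 + 5×4 = 21; y[2] = 5×1 = 5

[4, 21, 5]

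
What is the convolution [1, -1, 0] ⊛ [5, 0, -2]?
y[0] = 1×5 = 5; y[1] = 1×0 + -1×5 = -5; y[2] = 1×-2 + -1×0 + 0×5 = -2; y[3] = -1×-2 + 0×0 = 2; y[4] = 0×-2 = 0

[5, -5, -2, 2, 0]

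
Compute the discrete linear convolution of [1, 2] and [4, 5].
y[0] = 1×4 = 4; y[1] = 1×5 + 2×4 = 13; y[2] = 2×5 = 10

[4, 13, 10]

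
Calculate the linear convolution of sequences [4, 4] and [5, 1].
y[0] = 4×5 = 20; y[1] = 4×1 + 4×5 = 24; y[2] = 4×1 = 4

[20, 24, 4]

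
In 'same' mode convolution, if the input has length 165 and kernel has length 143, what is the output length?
'Same' mode returns an output with the same length as the input: 165

165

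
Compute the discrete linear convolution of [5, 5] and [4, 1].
y[0] = 5×4 = 20; y[1] = 5×1 + 5×4 = 25; y[2] = 5×1 = 5

[20, 25, 5]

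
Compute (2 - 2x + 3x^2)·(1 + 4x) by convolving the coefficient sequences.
Ascending coefficients: a = [2, -2, 3], b = [1, 4]. c[0] = 2×1 = 2; c[1] = 2×4 + -2×1 = 6; c[2] = -2×4 + 3×1 = -5; c[3] = 3×4 = 12. Result coefficients: [2, 6, -5, 12] → 2 + 6x - 5x^2 + 12x^3

2 + 6x - 5x^2 + 12x^3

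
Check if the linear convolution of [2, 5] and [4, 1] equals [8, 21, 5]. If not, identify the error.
Recompute linear convolution of [2, 5] and [4, 1]: y[0] = 2×4 = 8; y[1] = 2×1 + 5×4 = 22; y[2] = 5×1 = 5 → [8, 22, 5]. Compare to given [8, 21, 5]: they differ at index 1: given 21, correct 22, so answer: No

No. Error at index 1: given 21, correct 22.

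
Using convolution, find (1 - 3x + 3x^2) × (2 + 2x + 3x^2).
Ascending coefficients: a = [1, -3, 3], b = [2, 2, 3]. c[0] = 1×2 = 2; c[1] = 1×2 + -3×2 = -4; c[2] = 1×3 + -3×2 + 3×2 = 3; c[3] = -3×3 + 3×2 = -3; c[4] = 3×3 = 9. Result coefficients: [2, -4, 3, -3, 9] → 2 - 4x + 3x^2 - 3x^3 + 9x^4

2 - 4x + 3x^2 - 3x^3 + 9x^4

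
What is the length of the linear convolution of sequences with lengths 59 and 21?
Linear/full convolution length: m + n - 1 = 59 + 21 - 1 = 79

79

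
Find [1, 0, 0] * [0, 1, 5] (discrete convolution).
y[0] = 1×0 = 0; y[1] = 1×1 + 0×0 = 1; y[2] = 1×5 + 0×1 + 0×0 = 5; y[3] = 0×5 + 0×1 = 0; y[4] = 0×5 = 0

[0, 1, 5, 0, 0]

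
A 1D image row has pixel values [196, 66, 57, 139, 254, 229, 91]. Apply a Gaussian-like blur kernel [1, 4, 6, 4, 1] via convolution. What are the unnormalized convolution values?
Convolve image row [196, 66, 57, 139, 254, 229, 91] with kernel [1, 4, 6, 4, 1]: y[0] = 196×1 = 196; y[1] = 196×4 + 66×1 = 850; y[2] = 196×6 + 66×4 + 57×1 = 1497; y[3] = 196×4 + 66×6 + 57×4 + 139×1 = 1547; y[4] = 196×1 + 66×4 + 57×6 + 139×4 + 254×1 = 1612; y[5] = 66×1 + 57×4 + 139×6 + 254×4 + 229×1 = 2373; y[6] = 57×1 + 139×4 + 254×6 + 229×4 + 91×1 = 3144; y[7] = 139×1 + 254×4 + 229×6 + 91×4 = 2893; y[8] = 254×1 + 229×4 + 91×6 = 1716; y[9] = 229×1 + 91×4 = 593; y[10] = 91×1 = 91 → [196, 850, 1497, 1547, 1612, 2373, 3144, 2893, 1716, 593, 91]. Normalization factor = sum(kernel) = 16.

[196, 850, 1497, 1547, 1612, 2373, 3144, 2893, 1716, 593, 91]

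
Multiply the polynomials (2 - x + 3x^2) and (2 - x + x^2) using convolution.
Ascending coefficients: a = [2, -1, 3], b = [2, -1, 1]. c[0] = 2×2 = 4; c[1] = 2×-1 + -1×2 = -4; c[2] = 2×1 + -1×-1 + 3×2 = 9; c[3] = -1×1 + 3×-1 = -4; c[4] = 3×1 = 3. Result coefficients: [4, -4, 9, -4, 3] → 4 - 4x + 9x^2 - 4x^3 + 3x^4

4 - 4x + 9x^2 - 4x^3 + 3x^4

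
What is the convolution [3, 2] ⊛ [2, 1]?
y[0] = 3×2 = 6; y[1] = 3×1 + 2×2 = 7; y[2] = 2×1 = 2

[6, 7, 2]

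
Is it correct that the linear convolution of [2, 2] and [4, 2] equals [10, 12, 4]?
Recompute linear convolution of [2, 2] and [4, 2]: y[0] = 2×4 = 8; y[1] = 2×2 + 2×4 = 12; y[2] = 2×2 = 4 → [8, 12, 4]. Compare to given [10, 12, 4]: they differ at index 0: given 10, correct 8, so answer: No

No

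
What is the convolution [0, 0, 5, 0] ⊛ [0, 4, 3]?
y[0] = 0×0 = 0; y[1] = 0×4 + 0×0 = 0; y[2] = 0×3 + 0×4 + 5×0 = 0; y[3] = 0×3 + 5×4 + 0×0 = 20; y[4] = 5×3 + 0×4 = 15; y[5] = 0×3 = 0

[0, 0, 0, 20, 15, 0]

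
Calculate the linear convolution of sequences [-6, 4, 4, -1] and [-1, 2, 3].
y[0] = -6×-1 = 6; y[1] = -6×2 + 4×-1 = -16; y[2] = -6×3 + 4×2 + 4×-1 = -14; y[3] = 4×3 + 4×2 + -1×-1 = 21; y[4] = 4×3 + -1×2 = 10; y[5] = -1×3 = -3

[6, -16, -14, 21, 10, -3]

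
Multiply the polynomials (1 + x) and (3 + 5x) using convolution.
Ascending coefficients: a = [1, 1], b = [3, 5]. c[0] = 1×3 = 3; c[1] = 1×5 + 1×3 = 8; c[2] = 1×5 = 5. Result coefficients: [3, 8, 5] → 3 + 8x + 5x^2

3 + 8x + 5x^2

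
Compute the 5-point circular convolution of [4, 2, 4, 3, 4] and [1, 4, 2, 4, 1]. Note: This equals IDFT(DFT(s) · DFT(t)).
Either evaluate y[k] = Σ_j s[j]·t[(k-j) mod 5] directly, or use IDFT(DFT(s) · DFT(t)). y[0] = 4×1 + 2×1 + 4×4 + 3×2 + 4×4 = 44; y[1] = 4×4 + 2×1 + 4×1 + 3×4 + 4×2 = 42; y[2] = 4×2 + 2×4 + 4×1 + 3×1 + 4×4 = 39; y[3] = 4×4 + 2×2 + 4×4 + 3×1 + 4×1 = 43; y[4] = 4×1 + 2×4 + 4×2 + 3×4 + 4×1 = 36. Result: [44, 42, 39, 43, 36]

[44, 42, 39, 43, 36]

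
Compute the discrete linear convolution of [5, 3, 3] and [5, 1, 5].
y[0] = 5×5 = 25; y[1] = 5×1 + 3×5 = 20; y[2] = 5×5 + 3×1 + 3×5 = 43; y[3] = 3×5 + 3×1 = 18; y[4] = 3×5 = 15

[25, 20, 43, 18, 15]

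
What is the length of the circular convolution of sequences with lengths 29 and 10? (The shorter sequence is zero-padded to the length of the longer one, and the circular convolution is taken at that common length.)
Circular convolution (zero-padding the shorter input) has length max(m, n) = max(29, 10) = 29

29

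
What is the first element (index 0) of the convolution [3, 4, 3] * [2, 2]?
Use y[k] = Σ_i a[i]·b[k-i] at k=0. y[0] = 3×2 = 6

6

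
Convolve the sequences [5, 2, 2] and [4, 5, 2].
y[0] = 5×4 = 20; y[1] = 5×5 + 2×4 = 33; y[2] = 5×2 + 2×5 + 2×4 = 28; y[3] = 2×2 + 2×5 = 14; y[4] = 2×2 = 4

[20, 33, 28, 14, 4]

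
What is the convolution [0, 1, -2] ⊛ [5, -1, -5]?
y[0] = 0×5 = 0; y[1] = 0×-1 + 1×5 = 5; y[2] = 0×-5 + 1×-1 + -2×5 = -11; y[3] = 1×-5 + -2×-1 = -3; y[4] = -2×-5 = 10

[0, 5, -11, -3, 10]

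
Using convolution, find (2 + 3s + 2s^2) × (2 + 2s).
Ascending coefficients: a = [2, 3, 2], b = [2, 2]. c[0] = 2×2 = 4; c[1] = 2×2 + 3×2 = 10; c[2] = 3×2 + 2×2 = 10; c[3] = 2×2 = 4. Result coefficients: [4, 10, 10, 4] → 4 + 10s + 10s^2 + 4s^3

4 + 10s + 10s^2 + 4s^3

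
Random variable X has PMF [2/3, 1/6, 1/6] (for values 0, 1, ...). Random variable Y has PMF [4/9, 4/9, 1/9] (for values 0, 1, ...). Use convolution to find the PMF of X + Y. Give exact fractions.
P(X+Y=k) = Σ_i P(X=i)·P(Y=k-i) — a convolution of [2/3, 1/6, 1/6] and [4/9, 4/9, 1/9]. P(X+Y=0) = (2/3)×(4/9) = 8/27; P(X+Y=1) = (2/3)×(4/9) + (1/6)×(4/9) = 8/27 + 2/27 = 10/27; P(X+Y=2) = (2/3)×(1/9) + (1/6)×(4/9) + (1/6)×(4/9) = 2/27 + 2/27 + 2/27 = 2/9; P(X+Y=3) = (1/6)×(1/9) + (1/6)×(4/9) = 1/54 + 2/27 = 5/54; P(X+Y=4) = (1/6)×(1/9) = 1/54. PMF: [8/27, 10/27, 2/9, 5/54, 1/54] (sums to 1 ✓)

[8/27, 10/27, 2/9, 5/54, 1/54]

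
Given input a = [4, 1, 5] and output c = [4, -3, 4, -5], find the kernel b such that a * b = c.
Output length 4 = len(a) + len(b) - 1 ⇒ len(b) = 2. Solve b forward using b[k] = (c[k] - Σ_{i≥1} a[i]·b[k-i]) / a[0]: b[0] = c[0] / a[0] = 4 / 4 = 1; b[1] = (c[1] - 1×1) / a[0] = (-3 - 1×1) / 4 = -1. So b = [1, -1]. Forward-check [4, 1, 5] * [1, -1]: c[0] = 4×1 = 4; c[1] = 4×-1 + 1×1 = -3; c[2] = 1×-1 + 5×1 = 4; c[3] = 5×-1 = -5 → [4, -3, 4, -5] ✓

[1, -1]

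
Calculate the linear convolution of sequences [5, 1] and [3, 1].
y[0] = 5×3 = 15; y[1] = 5×1 + 1×3 = 8; y[2] = 1×1 = 1

[15, 8, 1]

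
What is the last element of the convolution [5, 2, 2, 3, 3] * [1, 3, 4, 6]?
Use y[k] = Σ_i a[i]·b[k-i] at k=7. y[7] = 3×6 = 18

18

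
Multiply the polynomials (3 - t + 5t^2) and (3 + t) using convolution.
Ascending coefficients: a = [3, -1, 5], b = [3, 1]. c[0] = 3×3 = 9; c[1] = 3×1 + -1×3 = 0; c[2] = -1×1 + 5×3 = 14; c[3] = 5×1 = 5. Result coefficients: [9, 0, 14, 5] → 9 + 14t^2 + 5t^3

9 + 14t^2 + 5t^3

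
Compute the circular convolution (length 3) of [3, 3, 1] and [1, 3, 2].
Use y[k] = Σ_j a[j]·b[(k-j) mod 3]. y[0] = 3×1 + 3×2 + 1×3 = 12; y[1] = 3×3 + 3×1 + 1×2 = 14; y[2] = 3×2 + 3×3 + 1×1 = 16. Result: [12, 14, 16]

[12, 14, 16]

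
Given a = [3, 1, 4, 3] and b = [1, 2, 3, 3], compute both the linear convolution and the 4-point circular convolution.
Linear: y_lin[0] = 3×1 = 3; y_lin[1] = 3×2 + 1×1 = 7; y_lin[2] = 3×3 + 1×2 + 4×1 = 15; y_lin[3] = 3×3 + 1×3 + 4×2 + 3×1 = 23; y_lin[4] = 1×3 + 4×3 + 3×2 = 21; y_lin[5] = 4×3 + 3×3 = 21; y_lin[6] = 3×3 = 9 → [3, 7, 15, 23, 21, 21, 9]. Circular (length 4): y[0] = 3×1 + 1×3 + 4×3 + 3×2 = 24; y[1] = 3×2 + 1×1 + 4×3 + 3×3 = 28; y[2] = 3×3 + 1×2 + 4×1 + 3×3 = 24; y[3] = 3×3 + 1×3 + 4×2 + 3×1 = 23 → [24, 28, 24, 23]

Linear: [3, 7, 15, 23, 21, 21, 9], Circular: [24, 28, 24, 23]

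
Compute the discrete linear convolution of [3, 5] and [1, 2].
y[0] = 3×1 = 3; y[1] = 3×2 + 5×1 = 11; y[2] = 5×2 = 10

[3, 11, 10]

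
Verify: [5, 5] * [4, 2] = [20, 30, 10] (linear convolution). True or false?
Recompute linear convolution of [5, 5] and [4, 2]: y[0] = 5×4 = 20; y[1] = 5×2 + 5×4 = 30; y[2] = 5×2 = 10 → [20, 30, 10]. Given [20, 30, 10] matches, so answer: Yes

Yes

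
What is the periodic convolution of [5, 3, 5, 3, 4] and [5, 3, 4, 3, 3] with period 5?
Use y[k] = Σ_j u[j]·v[(k-j) mod 5]. y[0] = 5×5 + 3×3 + 5×3 + 3×4 + 4×3 = 73; y[1] = 5×3 + 3×5 + 5×3 + 3×3 + 4×4 = 70; y[2] = 5×4 + 3×3 + 5×5 + 3×3 + 4×3 = 75; y[3] = 5×3 + 3×4 + 5×3 + 3×5 + 4×3 = 69; y[4] = 5×3 + 3×3 + 5×4 + 3×3 + 4×5 = 73. Result: [73, 70, 75, 69, 73]

[73, 70, 75, 69, 73]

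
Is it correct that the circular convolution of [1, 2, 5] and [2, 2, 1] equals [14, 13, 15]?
Recompute circular convolution of [1, 2, 5] and [2, 2, 1]: y[0] = 1×2 + 2×1 + 5×2 = 14; y[1] = 1×2 + 2×2 + 5×1 = 11; y[2] = 1×1 + 2×2 + 5×2 = 15 → [14, 11, 15]. Compare to given [14, 13, 15]: they differ at index 1: given 13, correct 11, so answer: No

No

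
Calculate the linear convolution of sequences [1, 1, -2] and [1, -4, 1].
y[0] = 1×1 = 1; y[1] = 1×-4 + 1×1 = -3; y[2] = 1×1 + 1×-4 + -2×1 = -5; y[3] = 1×1 + -2×-4 = 9; y[4] = -2×1 = -2

[1, -3, -5, 9, -2]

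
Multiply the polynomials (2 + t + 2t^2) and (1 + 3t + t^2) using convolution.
Ascending coefficients: a = [2, 1, 2], b = [1, 3, 1]. c[0] = 2×1 = 2; c[1] = 2×3 + 1×1 = 7; c[2] = 2×1 + 1×3 + 2×1 = 7; c[3] = 1×1 + 2×3 = 7; c[4] = 2×1 = 2. Result coefficients: [2, 7, 7, 7, 2] → 2 + 7t + 7t^2 + 7t^3 + 2t^4

2 + 7t + 7t^2 + 7t^3 + 2t^4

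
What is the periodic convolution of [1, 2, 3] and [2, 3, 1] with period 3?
Use y[k] = Σ_j f[j]·g[(k-j) mod 3]. y[0] = 1×2 + 2×1 + 3×3 = 13; y[1] = 1×3 + 2×2 + 3×1 = 10; y[2] = 1×1 + 2×3 + 3×2 = 13. Result: [13, 10, 13]

[13, 10, 13]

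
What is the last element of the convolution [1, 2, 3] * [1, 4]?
Use y[k] = Σ_i a[i]·b[k-i] at k=3. y[3] = 3×4 = 12

12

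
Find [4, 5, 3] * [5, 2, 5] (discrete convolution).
y[0] = 4×5 = 20; y[1] = 4×2 + 5×5 = 33; y[2] = 4×5 + 5×2 + 3×5 = 45; y[3] = 5×5 + 3×2 = 31; y[4] = 3×5 = 15

[20, 33, 45, 31, 15]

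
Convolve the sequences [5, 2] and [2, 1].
y[0] = 5×2 = 10; y[1] = 5×1 + 2×2 = 9; y[2] = 2×1 = 2

[10, 9, 2]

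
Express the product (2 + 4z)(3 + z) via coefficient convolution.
Ascending coefficients: a = [2, 4], b = [3, 1]. c[0] = 2×3 = 6; c[1] = 2×1 + 4×3 = 14; c[2] = 4×1 = 4. Result coefficients: [6, 14, 4] → 6 + 14z + 4z^2

6 + 14z + 4z^2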